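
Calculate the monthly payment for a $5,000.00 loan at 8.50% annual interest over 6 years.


Loan payment formula: PMT = PV × r / (1 − (1 + r)^(−n))
Monthly rate r = 0.085/12 ≈ 0.00708333, n = 72 months
Denominator: 1 − (1 + 0.085/12)^(−72) = 0.398424
PMT = $5,000.00 × (0.085/12) / 0.398424
PMT = $88.89 per month

PMT = PV × r / (1-(1+r)^(-n)) = $88.89/month


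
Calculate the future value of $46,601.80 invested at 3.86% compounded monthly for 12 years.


Compound interest formula: A = P(1 + r/n)^(nt)
A = $46,601.80 × (1 + 0.0386/12)^(12 × 12)
Growth factor: (1 + 0.0386/12)^144 = 1.5879702
A = $46,601.80 × 1.5879702
A = $74,002.27

A = P(1 + r/n)^(nt) = $74,002.27


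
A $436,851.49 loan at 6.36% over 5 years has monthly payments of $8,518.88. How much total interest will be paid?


Total paid over the life of the loan = PMT × n.
Total paid = $8,518.88 × 60 = $511,132.80
Total interest = total paid − principal = $511,132.80 − $436,851.49 = $74,281.31

Total interest = (PMT × n) - PV = $74,281.31


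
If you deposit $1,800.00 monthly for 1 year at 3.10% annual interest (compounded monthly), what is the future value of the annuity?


Future value of an ordinary annuity: FV = PMT × ((1 + r)^n − 1) / r
Monthly rate r = 0.031/12 ≈ 0.00258333, n = 12
FV = $1,800.00 × ((1 + 0.031/12)^12 − 1) / (0.031/12)
FV = $1,800.00 × 12.171977
FV = $21,909.56

FV = PMT × ((1+r)^n - 1)/r = $21,909.56


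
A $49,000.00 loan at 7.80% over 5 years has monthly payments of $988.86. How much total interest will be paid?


Total paid over the life of the loan = PMT × n.
Total paid = $988.86 × 60 = $59,331.60
Total interest = total paid − principal = $59,331.60 − $49,000.00 = $10,331.60

Total interest = (PMT × n) - PV = $10,331.60


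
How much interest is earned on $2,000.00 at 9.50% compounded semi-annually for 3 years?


Compound interest earned = final amount − principal.
A = P(1 + r/n)^(nt) = $2,000.00 × (1 + 0.095/2)^(2 × 3) = $2,642.13
Interest = A − P = $2,642.13 − $2,000.00 = $642.13

Interest = A - P = $642.13


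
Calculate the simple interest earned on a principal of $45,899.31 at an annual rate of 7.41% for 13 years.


Simple interest formula: I = P × r × t
I = $45,899.31 × 0.0741 × 13
I = $44,214.81

I = P × r × t = $44,214.81


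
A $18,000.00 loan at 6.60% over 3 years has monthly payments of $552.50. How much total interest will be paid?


Total paid over the life of the loan = PMT × n.
Total paid = $552.50 × 36 = $19,890.00
Total interest = total paid − principal = $19,890.00 − $18,000.00 = $1,890.00

Total interest = (PMT × n) - PV = $1,890.00


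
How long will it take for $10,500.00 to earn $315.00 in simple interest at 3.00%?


Rearrange the simple interest formula for t:
I = P × r × t  ⇒  t = I / (P × r)
t = $315.00 / ($10,500.00 × 0.03)
t = 1

t = I/(P×r) = 1 year


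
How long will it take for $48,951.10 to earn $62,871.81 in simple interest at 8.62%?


Rearrange the simple interest formula for t:
I = P × r × t  ⇒  t = I / (P × r)
t = $62,871.81 / ($48,951.10 × 0.0862)
t = 14.9

t = I/(P×r) = 14.9 years


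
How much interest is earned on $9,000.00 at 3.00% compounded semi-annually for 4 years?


Compound interest earned = final amount − principal.
A = P(1 + r/n)^(nt) = $9,000.00 × (1 + 0.03/2)^(2 × 4) = $10,138.43
Interest = A − P = $10,138.43 − $9,000.00 = $1,138.43

Interest = A - P = $1,138.43


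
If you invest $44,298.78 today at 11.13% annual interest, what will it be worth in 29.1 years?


Future value formula: FV = PV × (1 + r)^t
FV = $44,298.78 × (1 + 0.1113)^29.1
FV = $44,298.78 × 21.5621095
FV = $955,175.15

FV = PV × (1 + r)^t = $955,175.15


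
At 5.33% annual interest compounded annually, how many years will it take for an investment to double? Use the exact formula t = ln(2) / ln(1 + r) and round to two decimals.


Doubling condition: (1 + r)^t = 2
Take ln of both sides: t × ln(1 + r) = ln(2)
t = ln(2) / ln(1 + r)
t = 0.693147 / 0.051928
t = 13.35

t = ln(2) / ln(1 + r) = 13.35 years


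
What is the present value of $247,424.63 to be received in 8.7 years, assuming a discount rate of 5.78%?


Present value formula: PV = FV / (1 + r)^t
PV = $247,424.63 / (1 + 0.0578)^8.7
PV = $247,424.63 / 1.6304632
PV = $151,751.13

PV = FV / (1 + r)^t = $151,751.13


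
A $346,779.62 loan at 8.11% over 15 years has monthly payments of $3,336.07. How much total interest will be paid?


Total paid over the life of the loan = PMT × n.
Total paid = $3,336.07 × 180 = $600,492.60
Total interest = total paid − principal = $600,492.60 − $346,779.62 = $253,712.98

Total interest = (PMT × n) - PV = $253,712.98


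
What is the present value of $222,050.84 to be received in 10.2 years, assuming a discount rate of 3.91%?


Present value formula: PV = FV / (1 + r)^t
PV = $222,050.84 / (1 + 0.0391)^10.2
PV = $222,050.84 / 1.4787846
PV = $150,157.66

PV = FV / (1 + r)^t = $150,157.66


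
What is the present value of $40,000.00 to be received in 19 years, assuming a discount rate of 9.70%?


Present value formula: PV = FV / (1 + r)^t
PV = $40,000.00 / (1 + 0.097)^19
PV = $40,000.00 / 5.806654
PV = $6,888.65

PV = FV / (1 + r)^t = $6,888.65


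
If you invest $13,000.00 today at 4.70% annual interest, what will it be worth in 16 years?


Future value formula: FV = PV × (1 + r)^t
FV = $13,000.00 × (1 + 0.047)^16
FV = $13,000.00 × 2.085196
FV = $27,107.55

FV = PV × (1 + r)^t = $27,107.55


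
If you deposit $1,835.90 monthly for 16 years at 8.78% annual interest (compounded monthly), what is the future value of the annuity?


Future value of an ordinary annuity: FV = PMT × ((1 + r)^n − 1) / r
Monthly rate r = 0.0878/12 ≈ 0.00731667, n = 192
FV = $1,835.90 × ((1 + 0.0878/12)^192 − 1) / (0.0878/12)
FV = $1,835.90 × 417.3930255
FV = $766,291.86

FV = PMT × ((1+r)^n - 1)/r = $766,291.86


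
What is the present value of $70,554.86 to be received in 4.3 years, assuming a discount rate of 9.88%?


Present value formula: PV = FV / (1 + r)^t
PV = $70,554.86 / (1 + 0.0988)^4.3
PV = $70,554.86 / 1.499513
PV = $47,051.85

PV = FV / (1 + r)^t = $47,051.85


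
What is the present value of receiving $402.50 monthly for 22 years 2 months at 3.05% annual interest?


Present value of an ordinary annuity: PV = PMT × (1 − (1 + r)^(−n)) / r
Monthly rate r = 0.0305/12 ≈ 0.00254167, n = 266
PV = $402.50 × (1 − (1 + 0.0305/12)^(−266)) / (0.0305/12)
PV = $402.50 × 193.163973
PV = $77,748.50

PV = PMT × (1-(1+r)^(-n))/r = $77,748.50


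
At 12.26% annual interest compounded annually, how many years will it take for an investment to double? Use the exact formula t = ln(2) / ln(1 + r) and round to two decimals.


Doubling condition: (1 + r)^t = 2
Take ln of both sides: t × ln(1 + r) = ln(2)
t = ln(2) / ln(1 + r)
t = 0.693147 / 0.115647
t = 5.99

t = ln(2) / ln(1 + r) = 5.99 years


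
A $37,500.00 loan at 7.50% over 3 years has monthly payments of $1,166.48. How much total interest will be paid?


Total paid over the life of the loan = PMT × n.
Total paid = $1,166.48 × 36 = $41,993.28
Total interest = total paid − principal = $41,993.28 − $37,500.00 = $4,493.28

Total interest = (PMT × n) - PV = $4,493.28


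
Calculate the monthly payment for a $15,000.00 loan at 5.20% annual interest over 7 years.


Loan payment formula: PMT = PV × r / (1 − (1 + r)^(−n))
Monthly rate r = 0.052/12 ≈ 0.00433333, n = 84 months
Denominator: 1 − (1 + 0.052/12)^(−84) = 0.304562
PMT = $15,000.00 × (0.052/12) / 0.304562
PMT = $213.42 per month

PMT = PV × r / (1-(1+r)^(-n)) = $213.42/month


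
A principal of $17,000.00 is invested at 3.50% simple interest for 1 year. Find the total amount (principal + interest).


Total amount formula: A = P(1 + rt) = P + P·r·t
Interest: I = P × r × t = $17,000.00 × 0.035 × 1 = $595.00
A = P + I = $17,000.00 + $595.00 = $17,595.00

A = P + I = P(1 + rt) = $17,595.00


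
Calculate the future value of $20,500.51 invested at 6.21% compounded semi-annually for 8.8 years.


Compound interest formula: A = P(1 + r/n)^(nt)
A = $20,500.51 × (1 + 0.0621/2)^(2 × 8.8)
Growth factor: (1 + 0.0621/2)^17.6 = 1.712865
A = $20,500.51 × 1.712865
A = $35,114.61

A = P(1 + r/n)^(nt) = $35,114.61


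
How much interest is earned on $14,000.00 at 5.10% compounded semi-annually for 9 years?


Compound interest earned = final amount − principal.
A = P(1 + r/n)^(nt) = $14,000.00 × (1 + 0.051/2)^(2 × 9) = $22,027.74
Interest = A − P = $22,027.74 − $14,000.00 = $8,027.74

Interest = A - P = $8,027.74


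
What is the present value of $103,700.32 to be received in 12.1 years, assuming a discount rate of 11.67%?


Present value formula: PV = FV / (1 + r)^t
PV = $103,700.32 / (1 + 0.1167)^12.1
PV = $103,700.32 / 3.802173
PV = $27,273.96

PV = FV / (1 + r)^t = $27,273.96


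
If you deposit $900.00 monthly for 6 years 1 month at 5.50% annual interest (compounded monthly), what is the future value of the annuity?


Future value of an ordinary annuity: FV = PMT × ((1 + r)^n − 1) / r
Monthly rate r = 0.055/12 ≈ 0.00458333, n = 73
FV = $900.00 × ((1 + 0.055/12)^73 − 1) / (0.055/12)
FV = $900.00 × 86.463332
FV = $77,817.00

FV = PMT × ((1+r)^n - 1)/r = $77,817.00


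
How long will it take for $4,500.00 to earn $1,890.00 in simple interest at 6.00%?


Rearrange the simple interest formula for t:
I = P × r × t  ⇒  t = I / (P × r)
t = $1,890.00 / ($4,500.00 × 0.06)
t = 7

t = I/(P×r) = 7 years


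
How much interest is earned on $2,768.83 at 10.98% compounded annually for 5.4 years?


Compound interest earned = final amount − principal.
A = P(1 + r/n)^(nt) = $2,768.83 × (1 + 0.1098/1)^(1 × 5.4) = $4,859.79
Interest = A − P = $4,859.79 − $2,768.83 = $2,090.96

Interest = A - P = $2,090.96


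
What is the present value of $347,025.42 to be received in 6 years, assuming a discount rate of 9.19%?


Present value formula: PV = FV / (1 + r)^t
PV = $347,025.42 / (1 + 0.0919)^6
PV = $347,025.42 / 1.69471704
PV = $204,768.94

PV = FV / (1 + r)^t = $204,768.94


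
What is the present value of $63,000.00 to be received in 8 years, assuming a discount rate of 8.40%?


Present value formula: PV = FV / (1 + r)^t
PV = $63,000.00 / (1 + 0.084)^8
PV = $63,000.00 / 1.906489
PV = $33,045.04

PV = FV / (1 + r)^t = $33,045.04


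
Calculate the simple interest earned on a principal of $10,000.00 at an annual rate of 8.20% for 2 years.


Simple interest formula: I = P × r × t
I = $10,000.00 × 0.082 × 2
I = $1,640.00

I = P × r × t = $1,640.00


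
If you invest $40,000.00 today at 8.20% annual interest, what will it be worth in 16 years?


Future value formula: FV = PV × (1 + r)^t
FV = $40,000.00 × (1 + 0.082)^16
FV = $40,000.00 × 3.5288742
FV = $141,154.97

FV = PV × (1 + r)^t = $141,154.97


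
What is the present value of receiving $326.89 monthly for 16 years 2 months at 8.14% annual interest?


Present value of an ordinary annuity: PV = PMT × (1 − (1 + r)^(−n)) / r
Monthly rate r = 0.0814/12 ≈ 0.00678333, n = 194
PV = $326.89 × (1 − (1 + 0.0814/12)^(−194)) / (0.0814/12)
PV = $326.89 × 107.703786
PV = $35,207.29

PV = PMT × (1-(1+r)^(-n))/r = $35,207.29


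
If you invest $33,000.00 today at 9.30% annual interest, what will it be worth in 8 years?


Future value formula: FV = PV × (1 + r)^t
FV = $33,000.00 × (1 + 0.093)^8
FV = $33,000.00 × 2.0368605
FV = $67,216.40

FV = PV × (1 + r)^t = $67,216.40


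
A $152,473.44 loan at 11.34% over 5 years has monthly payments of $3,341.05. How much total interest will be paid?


Total paid over the life of the loan = PMT × n.
Total paid = $3,341.05 × 60 = $200,463.00
Total interest = total paid − principal = $200,463.00 − $152,473.44 = $47,989.56

Total interest = (PMT × n) - PV = $47,989.56


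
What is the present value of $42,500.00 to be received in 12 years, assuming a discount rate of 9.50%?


Present value formula: PV = FV / (1 + r)^t
PV = $42,500.00 / (1 + 0.095)^12
PV = $42,500.00 / 2.971457
PV = $14,302.75

PV = FV / (1 + r)^t = $14,302.75


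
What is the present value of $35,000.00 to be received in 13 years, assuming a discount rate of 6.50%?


Present value formula: PV = FV / (1 + r)^t
PV = $35,000.00 / (1 + 0.065)^13
PV = $35,000.00 / 2.267487
PV = $15,435.59

PV = FV / (1 + r)^t = $15,435.59


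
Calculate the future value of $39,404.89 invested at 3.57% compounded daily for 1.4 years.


Compound interest formula: A = P(1 + r/n)^(nt)
A = $39,404.89 × (1 + 0.0357/365)^(365 × 1.4)
Growth factor: (1 + 0.0357/365)^511 = 1.0512475
A = $39,404.89 × 1.0512475
A = $41,424.29

A = P(1 + r/n)^(nt) = $41,424.29


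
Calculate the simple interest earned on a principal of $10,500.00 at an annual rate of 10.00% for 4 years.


Simple interest formula: I = P × r × t
I = $10,500.00 × 0.1 × 4
I = $4,200.00

I = P × r × t = $4,200.00


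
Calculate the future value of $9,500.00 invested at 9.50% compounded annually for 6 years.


Compound interest formula: A = P(1 + r/n)^(nt)
A = $9,500.00 × (1 + 0.095/1)^(1 × 6)
Growth factor: (1 + 0.095/1)^6 = 1.7237914
A = $9,500.00 × 1.7237914
A = $16,376.02

A = P(1 + r/n)^(nt) = $16,376.02


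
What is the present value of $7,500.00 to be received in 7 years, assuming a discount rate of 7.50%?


Present value formula: PV = FV / (1 + r)^t
PV = $7,500.00 / (1 + 0.075)^7
PV = $7,500.00 / 1.659049
PV = $4,520.66

PV = FV / (1 + r)^t = $4,520.66


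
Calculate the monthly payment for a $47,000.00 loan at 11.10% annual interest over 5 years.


Loan payment formula: PMT = PV × r / (1 − (1 + r)^(−n))
Monthly rate r = 0.111/12 = 0.00925, n = 60 months
Denominator: 1 − (1 + 0.111/12)^(−60) = 0.424461
PMT = $47,000.00 × (0.111/12) / 0.424461
PMT = $1,024.24 per month

PMT = PV × r / (1-(1+r)^(-n)) = $1,024.24/month


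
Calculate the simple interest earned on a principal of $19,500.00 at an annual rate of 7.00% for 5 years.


Simple interest formula: I = P × r × t
I = $19,500.00 × 0.07 × 5
I = $6,825.00

I = P × r × t = $6,825.00


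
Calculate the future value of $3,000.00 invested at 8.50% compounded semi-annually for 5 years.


Compound interest formula: A = P(1 + r/n)^(nt)
A = $3,000.00 × (1 + 0.085/2)^(2 × 5)
Growth factor: (1 + 0.085/2)^10 = 1.516214
A = $3,000.00 × 1.516214
A = $4,548.64

A = P(1 + r/n)^(nt) = $4,548.64


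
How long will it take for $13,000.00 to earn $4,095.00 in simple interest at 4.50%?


Rearrange the simple interest formula for t:
I = P × r × t  ⇒  t = I / (P × r)
t = $4,095.00 / ($13,000.00 × 0.045)
t = 7

t = I/(P×r) = 7 years


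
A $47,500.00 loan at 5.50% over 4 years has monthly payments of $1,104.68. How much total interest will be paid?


Total paid over the life of the loan = PMT × n.
Total paid = $1,104.68 × 48 = $53,024.64
Total interest = total paid − principal = $53,024.64 − $47,500.00 = $5,524.64

Total interest = (PMT × n) - PV = $5,524.64


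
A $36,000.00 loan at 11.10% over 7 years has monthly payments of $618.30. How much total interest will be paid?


Total paid over the life of the loan = PMT × n.
Total paid = $618.30 × 84 = $51,937.20
Total interest = total paid − principal = $51,937.20 − $36,000.00 = $15,937.20

Total interest = (PMT × n) - PV = $15,937.20


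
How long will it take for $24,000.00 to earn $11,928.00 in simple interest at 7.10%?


Rearrange the simple interest formula for t:
I = P × r × t  ⇒  t = I / (P × r)
t = $11,928.00 / ($24,000.00 × 0.071)
t = 7

t = I/(P×r) = 7 years


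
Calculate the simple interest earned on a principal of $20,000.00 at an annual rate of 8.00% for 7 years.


Simple interest formula: I = P × r × t
I = $20,000.00 × 0.08 × 7
I = $11,200.00

I = P × r × t = $11,200.00


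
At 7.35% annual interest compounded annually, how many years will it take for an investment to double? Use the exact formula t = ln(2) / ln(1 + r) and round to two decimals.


Doubling condition: (1 + r)^t = 2
Take ln of both sides: t × ln(1 + r) = ln(2)
t = ln(2) / ln(1 + r)
t = 0.693147 / 0.070924
t = 9.77

t = ln(2) / ln(1 + r) = 9.77 years


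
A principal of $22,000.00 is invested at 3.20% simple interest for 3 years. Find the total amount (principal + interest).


Total amount formula: A = P(1 + rt) = P + P·r·t
Interest: I = P × r × t = $22,000.00 × 0.032 × 3 = $2,112.00
A = P + I = $22,000.00 + $2,112.00 = $24,112.00

A = P + I = P(1 + rt) = $24,112.00


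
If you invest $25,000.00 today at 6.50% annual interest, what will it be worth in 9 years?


Future value formula: FV = PV × (1 + r)^t
FV = $25,000.00 × (1 + 0.065)^9
FV = $25,000.00 × 1.7625704
FV = $44,064.26

FV = PV × (1 + r)^t = $44,064.26


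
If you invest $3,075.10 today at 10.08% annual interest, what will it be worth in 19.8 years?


Future value formula: FV = PV × (1 + r)^t
FV = $3,075.10 × (1 + 0.1008)^19.8
FV = $3,075.10 × 6.696174
FV = $20,591.40

FV = PV × (1 + r)^t = $20,591.40


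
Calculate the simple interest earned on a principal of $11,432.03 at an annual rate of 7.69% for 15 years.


Simple interest formula: I = P × r × t
I = $11,432.03 × 0.0769 × 15
I = $13,186.85

I = P × r × t = $13,186.85


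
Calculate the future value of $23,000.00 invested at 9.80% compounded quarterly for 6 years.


Compound interest formula: A = P(1 + r/n)^(nt)
A = $23,000.00 × (1 + 0.098/4)^(4 × 6)
Growth factor: (1 + 0.098/4)^24 = 1.787669
A = $23,000.00 × 1.787669
A = $41,116.39

A = P(1 + r/n)^(nt) = $41,116.39


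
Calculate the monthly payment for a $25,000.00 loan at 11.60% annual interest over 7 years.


Loan payment formula: PMT = PV × r / (1 − (1 + r)^(−n))
Monthly rate r = 0.116/12 ≈ 0.00966667, n = 84 months
Denominator: 1 − (1 + 0.116/12)^(−84) = 0.554296
PMT = $25,000.00 × (0.116/12) / 0.554296
PMT = $435.99 per month

PMT = PV × r / (1-(1+r)^(-n)) = $435.99/month


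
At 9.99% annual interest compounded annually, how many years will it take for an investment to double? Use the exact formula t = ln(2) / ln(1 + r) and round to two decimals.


Doubling condition: (1 + r)^t = 2
Take ln of both sides: t × ln(1 + r) = ln(2)
t = ln(2) / ln(1 + r)
t = 0.693147 / 0.095219
t = 7.28

t = ln(2) / ln(1 + r) = 7.28 years


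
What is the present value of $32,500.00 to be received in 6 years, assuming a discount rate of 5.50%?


Present value formula: PV = FV / (1 + r)^t
PV = $32,500.00 / (1 + 0.055)^6
PV = $32,500.00 / 1.378843
PV = $23,570.49

PV = FV / (1 + r)^t = $23,570.49


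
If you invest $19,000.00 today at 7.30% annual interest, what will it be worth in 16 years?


Future value formula: FV = PV × (1 + r)^t
FV = $19,000.00 × (1 + 0.073)^16
FV = $19,000.00 × 3.087419
FV = $58,660.96

FV = PV × (1 + r)^t = $58,660.96


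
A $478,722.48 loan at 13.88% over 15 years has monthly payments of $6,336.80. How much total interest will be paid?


Total paid over the life of the loan = PMT × n.
Total paid = $6,336.80 × 180 = $1,140,624.00
Total interest = total paid − principal = $1,140,624.00 − $478,722.48 = $661,901.52

Total interest = (PMT × n) - PV = $661,901.52


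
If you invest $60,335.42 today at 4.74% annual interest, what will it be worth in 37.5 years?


Future value formula: FV = PV × (1 + r)^t
FV = $60,335.42 × (1 + 0.0474)^37.5
FV = $60,335.42 × 5.6783396
FV = $342,605.00

FV = PV × (1 + r)^t = $342,605.00


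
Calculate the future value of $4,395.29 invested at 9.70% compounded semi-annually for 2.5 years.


Compound interest formula: A = P(1 + r/n)^(nt)
A = $4,395.29 × (1 + 0.097/2)^(2 × 2.5)
Growth factor: (1 + 0.097/2)^5 = 1.267191
A = $4,395.29 × 1.267191
A = $5,569.67

A = P(1 + r/n)^(nt) = $5,569.67


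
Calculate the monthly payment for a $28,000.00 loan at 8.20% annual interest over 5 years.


Loan payment formula: PMT = PV × r / (1 − (1 + r)^(−n))
Monthly rate r = 0.082/12 ≈ 0.00683333, n = 60 months
Denominator: 1 − (1 + 0.082/12)^(−60) = 0.335424
PMT = $28,000.00 × (0.082/12) / 0.335424
PMT = $570.42 per month

PMT = PV × r / (1-(1+r)^(-n)) = $570.42/month


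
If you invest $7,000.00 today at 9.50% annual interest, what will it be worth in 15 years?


Future value formula: FV = PV × (1 + r)^t
FV = $7,000.00 × (1 + 0.095)^15
FV = $7,000.00 × 3.901322
FV = $27,309.25

FV = PV × (1 + r)^t = $27,309.25


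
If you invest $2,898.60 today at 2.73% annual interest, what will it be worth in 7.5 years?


Future value formula: FV = PV × (1 + r)^t
FV = $2,898.60 × (1 + 0.0273)^7.5
FV = $2,898.60 × 1.223854
FV = $3,547.46

FV = PV × (1 + r)^t = $3,547.46


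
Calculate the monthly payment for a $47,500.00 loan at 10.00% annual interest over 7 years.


Loan payment formula: PMT = PV × r / (1 − (1 + r)^(−n))
Monthly rate r = 0.1/12 ≈ 0.00833333, n = 84 months
Denominator: 1 − (1 + 0.1/12)^(−84) = 0.501972
PMT = $47,500.00 × (0.1/12) / 0.501972
PMT = $788.56 per month

PMT = PV × r / (1-(1+r)^(-n)) = $788.56/month


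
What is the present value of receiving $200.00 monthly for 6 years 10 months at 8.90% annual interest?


Present value of an ordinary annuity: PV = PMT × (1 − (1 + r)^(−n)) / r
Monthly rate r = 0.089/12 ≈ 0.00741667, n = 82
PV = $200.00 × (1 − (1 + 0.089/12)^(−82)) / (0.089/12)
PV = $200.00 × 61.271337
PV = $12,254.27

PV = PMT × (1-(1+r)^(-n))/r = $12,254.27


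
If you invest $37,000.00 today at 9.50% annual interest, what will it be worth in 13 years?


Future value formula: FV = PV × (1 + r)^t
FV = $37,000.00 × (1 + 0.095)^13
FV = $37,000.00 × 3.25374527
FV = $120,388.57

FV = PV × (1 + r)^t = $120,388.57


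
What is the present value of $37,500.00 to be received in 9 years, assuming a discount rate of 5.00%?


Present value formula: PV = FV / (1 + r)^t
PV = $37,500.00 / (1 + 0.05)^9
PV = $37,500.00 / 1.5513282
PV = $24,172.83

PV = FV / (1 + r)^t = $24,172.83


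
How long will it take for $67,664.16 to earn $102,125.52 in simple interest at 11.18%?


Rearrange the simple interest formula for t:
I = P × r × t  ⇒  t = I / (P × r)
t = $102,125.52 / ($67,664.16 × 0.1118)
t = 13.5

t = I/(P×r) = 13.5 years


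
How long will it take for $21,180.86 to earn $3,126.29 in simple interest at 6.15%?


Rearrange the simple interest formula for t:
I = P × r × t  ⇒  t = I / (P × r)
t = $3,126.29 / ($21,180.86 × 0.0615)
t = 2.4

t = I/(P×r) = 2.4 years


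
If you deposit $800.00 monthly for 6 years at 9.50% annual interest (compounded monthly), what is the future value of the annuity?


Future value of an ordinary annuity: FV = PMT × ((1 + r)^n − 1) / r
Monthly rate r = 0.095/12 ≈ 0.00791667, n = 72
FV = $800.00 × ((1 + 0.095/12)^72 − 1) / (0.095/12)
FV = $800.00 × 96.543509
FV = $77,234.81

FV = PMT × ((1+r)^n - 1)/r = $77,234.81


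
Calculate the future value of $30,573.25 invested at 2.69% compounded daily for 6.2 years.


Compound interest formula: A = P(1 + r/n)^(nt)
A = $30,573.25 × (1 + 0.0269/365)^(365 × 6.2)
Growth factor: (1 + 0.0269/365)^2263 = 1.181487
A = $30,573.25 × 1.181487
A = $36,121.90

A = P(1 + r/n)^(nt) = $36,121.90


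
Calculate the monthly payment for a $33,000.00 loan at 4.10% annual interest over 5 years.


Loan payment formula: PMT = PV × r / (1 − (1 + r)^(−n))
Monthly rate r = 0.041/12 ≈ 0.00341667, n = 60 months
Denominator: 1 − (1 + 0.041/12)^(−60) = 0.185068
PMT = $33,000.00 × (0.041/12) / 0.185068
PMT = $609.24 per month

PMT = PV × r / (1-(1+r)^(-n)) = $609.24/month


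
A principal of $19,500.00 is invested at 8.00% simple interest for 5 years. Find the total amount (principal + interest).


Total amount formula: A = P(1 + rt) = P + P·r·t
Interest: I = P × r × t = $19,500.00 × 0.08 × 5 = $7,800.00
A = P + I = $19,500.00 + $7,800.00 = $27,300.00

A = P + I = P(1 + rt) = $27,300.00


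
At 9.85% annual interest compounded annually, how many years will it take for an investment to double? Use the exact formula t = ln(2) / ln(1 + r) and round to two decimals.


Doubling condition: (1 + r)^t = 2
Take ln of both sides: t × ln(1 + r) = ln(2)
t = ln(2) / ln(1 + r)
t = 0.693147 / 0.093946
t = 7.38

t = ln(2) / ln(1 + r) = 7.38 years


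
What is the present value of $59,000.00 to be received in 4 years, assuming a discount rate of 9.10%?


Present value formula: PV = FV / (1 + r)^t
PV = $59,000.00 / (1 + 0.091)^4
PV = $59,000.00 / 1.416769
PV = $41,644.05

PV = FV / (1 + r)^t = $41,644.05


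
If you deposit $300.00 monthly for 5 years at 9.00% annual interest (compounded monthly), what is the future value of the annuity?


Future value of an ordinary annuity: FV = PMT × ((1 + r)^n − 1) / r
Monthly rate r = 0.09/12 = 0.0075, n = 60
FV = $300.00 × ((1 + 0.09/12)^60 − 1) / (0.09/12)
FV = $300.00 × 75.424137
FV = $22,627.24

FV = PMT × ((1+r)^n - 1)/r = $22,627.24


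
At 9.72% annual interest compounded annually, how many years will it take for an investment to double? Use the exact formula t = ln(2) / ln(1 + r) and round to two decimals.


Doubling condition: (1 + r)^t = 2
Take ln of both sides: t × ln(1 + r) = ln(2)
t = ln(2) / ln(1 + r)
t = 0.693147 / 0.092761
t = 7.47

t = ln(2) / ln(1 + r) = 7.47 years


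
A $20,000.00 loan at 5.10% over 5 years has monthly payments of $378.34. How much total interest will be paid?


Total paid over the life of the loan = PMT × n.
Total paid = $378.34 × 60 = $22,700.40
Total interest = total paid − principal = $22,700.40 − $20,000.00 = $2,700.40

Total interest = (PMT × n) - PV = $2,700.40


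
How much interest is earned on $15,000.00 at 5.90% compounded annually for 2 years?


Compound interest earned = final amount − principal.
A = P(1 + r/n)^(nt) = $15,000.00 × (1 + 0.059/1)^(1 × 2) = $16,822.22
Interest = A − P = $16,822.22 − $15,000.00 = $1,822.22

Interest = A - P = $1,822.22


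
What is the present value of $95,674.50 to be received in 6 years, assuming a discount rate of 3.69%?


Present value formula: PV = FV / (1 + r)^t
PV = $95,674.50 / (1 + 0.0369)^6
PV = $95,674.50 / 1.2428572
PV = $76,979.48

PV = FV / (1 + r)^t = $76,979.48


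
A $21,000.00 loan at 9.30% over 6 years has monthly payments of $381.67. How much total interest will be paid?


Total paid over the life of the loan = PMT × n.
Total paid = $381.67 × 72 = $27,480.24
Total interest = total paid − principal = $27,480.24 − $21,000.00 = $6,480.24

Total interest = (PMT × n) - PV = $6,480.24


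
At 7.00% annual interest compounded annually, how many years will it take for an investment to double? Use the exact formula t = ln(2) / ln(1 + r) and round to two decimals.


Doubling condition: (1 + r)^t = 2
Take ln of both sides: t × ln(1 + r) = ln(2)
t = ln(2) / ln(1 + r)
t = 0.693147 / 0.067659
t = 10.24

t = ln(2) / ln(1 + r) = 10.24 years


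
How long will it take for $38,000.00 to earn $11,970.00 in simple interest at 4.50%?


Rearrange the simple interest formula for t:
I = P × r × t  ⇒  t = I / (P × r)
t = $11,970.00 / ($38,000.00 × 0.045)
t = 7

t = I/(P×r) = 7 years


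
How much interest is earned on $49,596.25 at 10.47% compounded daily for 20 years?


Compound interest earned = final amount − principal.
A = P(1 + r/n)^(nt) = $49,596.25 × (1 + 0.1047/365)^(365 × 20) = $402,467.74
Interest = A − P = $402,467.74 − $49,596.25 = $352,871.49

Interest = A - P = $352,871.49


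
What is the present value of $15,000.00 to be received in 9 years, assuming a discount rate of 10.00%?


Present value formula: PV = FV / (1 + r)^t
PV = $15,000.00 / (1 + 0.1)^9
PV = $15,000.00 / 2.357948
PV = $6,361.46

PV = FV / (1 + r)^t = $6,361.46


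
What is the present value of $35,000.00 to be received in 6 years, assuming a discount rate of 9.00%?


Present value formula: PV = FV / (1 + r)^t
PV = $35,000.00 / (1 + 0.09)^6
PV = $35,000.00 / 1.677100
PV = $20,869.36

PV = FV / (1 + r)^t = $20,869.36


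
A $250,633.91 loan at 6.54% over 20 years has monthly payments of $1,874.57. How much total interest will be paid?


Total paid over the life of the loan = PMT × n.
Total paid = $1,874.57 × 240 = $449,896.80
Total interest = total paid − principal = $449,896.80 − $250,633.91 = $199,262.89

Total interest = (PMT × n) - PV = $199,262.89


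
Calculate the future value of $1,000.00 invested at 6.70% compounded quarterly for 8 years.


Compound interest formula: A = P(1 + r/n)^(nt)
A = $1,000.00 × (1 + 0.067/4)^(4 × 8)
Growth factor: (1 + 0.067/4)^32 = 1.701586
A = $1,000.00 × 1.701586
A = $1,701.59

A = P(1 + r/n)^(nt) = $1,701.59


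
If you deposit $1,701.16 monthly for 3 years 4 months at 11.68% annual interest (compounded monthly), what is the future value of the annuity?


Future value of an ordinary annuity: FV = PMT × ((1 + r)^n − 1) / r
Monthly rate r = 0.1168/12 ≈ 0.00973333, n = 40
FV = $1,701.16 × ((1 + 0.1168/12)^40 − 1) / (0.1168/12)
FV = $1,701.16 × 48.618539
FV = $82,707.91

FV = PMT × ((1+r)^n - 1)/r = $82,707.91


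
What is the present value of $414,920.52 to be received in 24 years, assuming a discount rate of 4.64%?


Present value formula: PV = FV / (1 + r)^t
PV = $414,920.52 / (1 + 0.0464)^24
PV = $414,920.52 / 2.9699254
PV = $139,707.39

PV = FV / (1 + r)^t = $139,707.39


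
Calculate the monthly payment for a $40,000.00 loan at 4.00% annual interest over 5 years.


Loan payment formula: PMT = PV × r / (1 − (1 + r)^(−n))
Monthly rate r = 0.04/12 ≈ 0.00333333, n = 60 months
Denominator: 1 − (1 + 0.04/12)^(−60) = 0.180997
PMT = $40,000.00 × (0.04/12) / 0.180997
PMT = $736.66 per month

PMT = PV × r / (1-(1+r)^(-n)) = $736.66/month


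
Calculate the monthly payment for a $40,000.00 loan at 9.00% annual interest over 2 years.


Loan payment formula: PMT = PV × r / (1 − (1 + r)^(−n))
Monthly rate r = 0.09/12 = 0.0075, n = 24 months
Denominator: 1 − (1 + 0.09/12)^(−24) = 0.164169
PMT = $40,000.00 × (0.09/12) / 0.164169
PMT = $1,827.39 per month

PMT = PV × r / (1-(1+r)^(-n)) = $1,827.39/month


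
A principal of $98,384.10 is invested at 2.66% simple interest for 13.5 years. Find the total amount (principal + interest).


Total amount formula: A = P(1 + rt) = P + P·r·t
Interest: I = P × r × t = $98,384.10 × 0.0266 × 13.5 = $35,329.73
A = P + I = $98,384.10 + $35,329.73 = $133,713.83

A = P + I = P(1 + rt) = $133,713.83


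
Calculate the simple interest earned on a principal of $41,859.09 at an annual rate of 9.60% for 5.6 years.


Simple interest formula: I = P × r × t
I = $41,859.09 × 0.096 × 5.6
I = $22,503.45

I = P × r × t = $22,503.45


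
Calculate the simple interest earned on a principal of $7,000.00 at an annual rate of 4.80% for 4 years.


Simple interest formula: I = P × r × t
I = $7,000.00 × 0.048 × 4
I = $1,344.00

I = P × r × t = $1,344.00


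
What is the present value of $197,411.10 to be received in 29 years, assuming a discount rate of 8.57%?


Present value formula: PV = FV / (1 + r)^t
PV = $197,411.10 / (1 + 0.0857)^29
PV = $197,411.10 / 10.853887
PV = $18,188.06

PV = FV / (1 + r)^t = $18,188.06


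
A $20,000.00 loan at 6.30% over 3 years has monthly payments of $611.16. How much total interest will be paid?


Total paid over the life of the loan = PMT × n.
Total paid = $611.16 × 36 = $22,001.76
Total interest = total paid − principal = $22,001.76 − $20,000.00 = $2,001.76

Total interest = (PMT × n) - PV = $2,001.76


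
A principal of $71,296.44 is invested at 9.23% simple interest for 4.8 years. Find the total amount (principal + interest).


Total amount formula: A = P(1 + rt) = P + P·r·t
Interest: I = P × r × t = $71,296.44 × 0.0923 × 4.8 = $31,587.17
A = P + I = $71,296.44 + $31,587.17 = $102,883.61

A = P + I = P(1 + rt) = $102,883.61


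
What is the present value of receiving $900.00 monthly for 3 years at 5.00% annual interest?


Present value of an ordinary annuity: PV = PMT × (1 − (1 + r)^(−n)) / r
Monthly rate r = 0.05/12 ≈ 0.00416667, n = 36
PV = $900.00 × (1 − (1 + 0.05/12)^(−36)) / (0.05/12)
PV = $900.00 × 33.365701
PV = $30,029.13

PV = PMT × (1-(1+r)^(-n))/r = $30,029.13


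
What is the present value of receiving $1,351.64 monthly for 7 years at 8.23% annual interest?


Present value of an ordinary annuity: PV = PMT × (1 − (1 + r)^(−n)) / r
Monthly rate r = 0.0823/12 ≈ 0.00685833, n = 84
PV = $1,351.64 × (1 − (1 + 0.0823/12)^(−84)) / (0.0823/12)
PV = $1,351.64 × 63.690008
PV = $86,085.96

PV = PMT × (1-(1+r)^(-n))/r = $86,085.96


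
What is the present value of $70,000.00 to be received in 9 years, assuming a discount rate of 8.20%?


Present value formula: PV = FV / (1 + r)^t
PV = $70,000.00 / (1 + 0.082)^9
PV = $70,000.00 / 2.0325692
PV = $34,439.17

PV = FV / (1 + r)^t = $34,439.17


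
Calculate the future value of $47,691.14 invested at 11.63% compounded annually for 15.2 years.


Compound interest formula: A = P(1 + r/n)^(nt)
A = $47,691.14 × (1 + 0.1163/1)^(1 × 15.2)
Growth factor: (1 + 0.1163/1)^15.2 = 5.3243924
A = $47,691.14 × 5.3243924
A = $253,926.34

A = P(1 + r/n)^(nt) = $253,926.34


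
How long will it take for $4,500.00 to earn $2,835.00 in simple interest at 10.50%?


Rearrange the simple interest formula for t:
I = P × r × t  ⇒  t = I / (P × r)
t = $2,835.00 / ($4,500.00 × 0.105)
t = 6

t = I/(P×r) = 6 years


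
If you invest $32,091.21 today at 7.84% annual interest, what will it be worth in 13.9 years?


Future value formula: FV = PV × (1 + r)^t
FV = $32,091.21 × (1 + 0.0784)^13.9
FV = $32,091.21 × 2.8552249
FV = $91,627.62

FV = PV × (1 + r)^t = $91,627.62


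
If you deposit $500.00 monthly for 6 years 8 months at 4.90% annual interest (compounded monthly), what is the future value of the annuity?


Future value of an ordinary annuity: FV = PMT × ((1 + r)^n − 1) / r
Monthly rate r = 0.049/12 ≈ 0.00408333, n = 80
FV = $500.00 × ((1 + 0.049/12)^80 − 1) / (0.049/12)
FV = $500.00 × 94.387957
FV = $47,193.98

FV = PMT × ((1+r)^n - 1)/r = $47,193.98


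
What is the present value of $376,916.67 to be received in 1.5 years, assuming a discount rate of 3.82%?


Present value formula: PV = FV / (1 + r)^t
PV = $376,916.67 / (1 + 0.0382)^1.5
PV = $376,916.67 / 1.0578438
PV = $356,306.55

PV = FV / (1 + r)^t = $356,306.55


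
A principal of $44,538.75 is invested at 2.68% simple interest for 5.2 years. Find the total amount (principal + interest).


Total amount formula: A = P(1 + rt) = P + P·r·t
Interest: I = P × r × t = $44,538.75 × 0.0268 × 5.2 = $6,206.92
A = P + I = $44,538.75 + $6,206.92 = $50,745.67

A = P + I = P(1 + rt) = $50,745.67


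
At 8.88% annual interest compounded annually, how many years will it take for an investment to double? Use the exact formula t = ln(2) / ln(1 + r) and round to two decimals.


Doubling condition: (1 + r)^t = 2
Take ln of both sides: t × ln(1 + r) = ln(2)
t = ln(2) / ln(1 + r)
t = 0.693147 / 0.085076
t = 8.15

t = ln(2) / ln(1 + r) = 8.15 years


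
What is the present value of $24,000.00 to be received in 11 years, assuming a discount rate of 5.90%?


Present value formula: PV = FV / (1 + r)^t
PV = $24,000.00 / (1 + 0.059)^11
PV = $24,000.00 / 1.878692
PV = $12,774.85

PV = FV / (1 + r)^t = $12,774.85


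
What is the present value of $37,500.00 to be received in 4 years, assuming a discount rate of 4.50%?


Present value formula: PV = FV / (1 + r)^t
PV = $37,500.00 / (1 + 0.045)^4
PV = $37,500.00 / 1.1925186
PV = $31,446.05

PV = FV / (1 + r)^t = $31,446.05


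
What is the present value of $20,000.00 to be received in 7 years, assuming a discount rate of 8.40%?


Present value formula: PV = FV / (1 + r)^t
PV = $20,000.00 / (1 + 0.084)^7
PV = $20,000.00 / 1.758754
PV = $11,371.69

PV = FV / (1 + r)^t = $11,371.69


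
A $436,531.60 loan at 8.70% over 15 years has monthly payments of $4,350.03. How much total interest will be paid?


Total paid over the life of the loan = PMT × n.
Total paid = $4,350.03 × 180 = $783,005.40
Total interest = total paid − principal = $783,005.40 − $436,531.60 = $346,473.80

Total interest = (PMT × n) - PV = $346,473.80


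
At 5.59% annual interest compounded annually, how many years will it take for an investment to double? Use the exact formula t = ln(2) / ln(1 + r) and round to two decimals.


Doubling condition: (1 + r)^t = 2
Take ln of both sides: t × ln(1 + r) = ln(2)
t = ln(2) / ln(1 + r)
t = 0.693147 / 0.054393
t = 12.74

t = ln(2) / ln(1 + r) = 12.74 years


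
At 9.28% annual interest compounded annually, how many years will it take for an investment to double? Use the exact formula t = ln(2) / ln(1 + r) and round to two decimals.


Doubling condition: (1 + r)^t = 2
Take ln of both sides: t × ln(1 + r) = ln(2)
t = ln(2) / ln(1 + r)
t = 0.693147 / 0.088743
t = 7.81

t = ln(2) / ln(1 + r) = 7.81 years


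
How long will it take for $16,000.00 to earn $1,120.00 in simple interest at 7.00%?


Rearrange the simple interest formula for t:
I = P × r × t  ⇒  t = I / (P × r)
t = $1,120.00 / ($16,000.00 × 0.07)
t = 1

t = I/(P×r) = 1 year


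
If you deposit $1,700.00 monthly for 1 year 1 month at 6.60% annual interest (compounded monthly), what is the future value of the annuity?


Future value of an ordinary annuity: FV = PMT × ((1 + r)^n − 1) / r
Monthly rate r = 0.066/12 = 0.0055, n = 13
FV = $1,700.00 × ((1 + 0.066/12)^13 − 1) / (0.066/12)
FV = $1,700.00 × 13.437772
FV = $22,844.21

FV = PMT × ((1+r)^n - 1)/r = $22,844.21


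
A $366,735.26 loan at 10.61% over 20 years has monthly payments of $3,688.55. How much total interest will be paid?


Total paid over the life of the loan = PMT × n.
Total paid = $3,688.55 × 240 = $885,252.00
Total interest = total paid − principal = $885,252.00 − $366,735.26 = $518,516.74

Total interest = (PMT × n) - PV = $518,516.74


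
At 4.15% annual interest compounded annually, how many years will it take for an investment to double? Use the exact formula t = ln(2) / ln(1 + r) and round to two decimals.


Doubling condition: (1 + r)^t = 2
Take ln of both sides: t × ln(1 + r) = ln(2)
t = ln(2) / ln(1 + r)
t = 0.693147 / 0.040662
t = 17.05

t = ln(2) / ln(1 + r) = 17.05 years


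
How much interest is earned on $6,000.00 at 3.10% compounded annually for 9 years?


Compound interest earned = final amount − principal.
A = P(1 + r/n)^(nt) = $6,000.00 × (1 + 0.031/1)^(1 × 9) = $7,897.31
Interest = A − P = $7,897.31 − $6,000.00 = $1,897.31

Interest = A - P = $1,897.31


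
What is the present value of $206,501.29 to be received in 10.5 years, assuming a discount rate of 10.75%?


Present value formula: PV = FV / (1 + r)^t
PV = $206,501.29 / (1 + 0.1075)^10.5
PV = $206,501.29 / 2.9215224
PV = $70,682.77

PV = FV / (1 + r)^t = $70,682.77


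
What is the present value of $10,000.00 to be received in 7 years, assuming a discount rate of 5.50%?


Present value formula: PV = FV / (1 + r)^t
PV = $10,000.00 / (1 + 0.055)^7
PV = $10,000.00 / 1.454679
PV = $6,874.37

PV = FV / (1 + r)^t = $6,874.37


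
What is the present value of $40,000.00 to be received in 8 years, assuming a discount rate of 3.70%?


Present value formula: PV = FV / (1 + r)^t
PV = $40,000.00 / (1 + 0.037)^8
PV = $40,000.00 / 1.337304
PV = $29,910.93

PV = FV / (1 + r)^t = $29,910.93


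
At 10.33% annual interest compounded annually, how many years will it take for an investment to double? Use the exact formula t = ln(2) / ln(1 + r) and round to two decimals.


Doubling condition: (1 + r)^t = 2
Take ln of both sides: t × ln(1 + r) = ln(2)
t = ln(2) / ln(1 + r)
t = 0.693147 / 0.098306
t = 7.05

t = ln(2) / ln(1 + r) = 7.05 years
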